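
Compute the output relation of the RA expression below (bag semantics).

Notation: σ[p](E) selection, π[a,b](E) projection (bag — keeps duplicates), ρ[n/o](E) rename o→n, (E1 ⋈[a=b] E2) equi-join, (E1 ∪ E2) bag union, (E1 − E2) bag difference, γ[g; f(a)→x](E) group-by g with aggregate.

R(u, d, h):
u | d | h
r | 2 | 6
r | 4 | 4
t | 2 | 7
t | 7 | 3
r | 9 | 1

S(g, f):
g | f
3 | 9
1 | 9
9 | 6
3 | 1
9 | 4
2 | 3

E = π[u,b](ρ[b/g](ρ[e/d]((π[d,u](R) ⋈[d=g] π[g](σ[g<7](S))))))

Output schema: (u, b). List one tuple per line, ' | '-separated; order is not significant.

Row counts bottom-up:
  R → 5
  π[d,u](R) → 5
  S → 6
  σ[g<7](S) → 4
  π[g](σ[g<7](S)) → 4
  (π[d,u](R) ⋈[d=g] π[g](σ[g<7](S))) → 2
  ρ[e/d]((π[d,u](R) ⋈[d=g] π[g](σ[g<7](S)))) → 2
  ρ[b/g](ρ[e/d]((π[d,u](R) ⋈[d=g] π[g](σ[g<7](S))))) → 2
  π[u,b](ρ[b/g](ρ[e/d]((π[d,u](R) ⋈[d=g] π[g](σ[g<7](S)))))) → 2

== RESULT ==
u | b
r | 2
t | 2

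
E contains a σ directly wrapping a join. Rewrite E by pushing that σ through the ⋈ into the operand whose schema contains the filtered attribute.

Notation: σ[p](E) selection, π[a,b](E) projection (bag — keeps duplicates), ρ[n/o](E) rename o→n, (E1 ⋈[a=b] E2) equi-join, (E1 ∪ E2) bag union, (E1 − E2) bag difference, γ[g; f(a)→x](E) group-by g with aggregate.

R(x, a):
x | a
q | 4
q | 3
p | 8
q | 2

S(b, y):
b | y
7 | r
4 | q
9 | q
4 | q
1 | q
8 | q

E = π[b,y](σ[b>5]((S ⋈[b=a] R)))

σ filters on b, owned by the left side.
E' = π[b,y]((σ[b>5](S) ⋈[b=a] R))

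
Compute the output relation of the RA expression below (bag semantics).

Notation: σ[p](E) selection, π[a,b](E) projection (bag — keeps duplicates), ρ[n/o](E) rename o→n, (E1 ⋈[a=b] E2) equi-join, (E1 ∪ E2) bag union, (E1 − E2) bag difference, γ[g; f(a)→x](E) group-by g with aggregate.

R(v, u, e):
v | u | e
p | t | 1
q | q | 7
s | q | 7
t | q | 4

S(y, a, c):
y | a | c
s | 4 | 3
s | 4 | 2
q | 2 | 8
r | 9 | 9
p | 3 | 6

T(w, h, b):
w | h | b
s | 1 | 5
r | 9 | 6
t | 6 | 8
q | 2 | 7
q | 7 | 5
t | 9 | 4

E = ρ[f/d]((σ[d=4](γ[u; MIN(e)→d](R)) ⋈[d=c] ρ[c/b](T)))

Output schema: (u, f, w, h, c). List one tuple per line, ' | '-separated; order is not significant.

Row counts bottom-up:
  R → 4
  γ[u; MIN(e)→d](R) → 2
  σ[d=4](γ[u; MIN(e)→d](R)) → 1
  T → 6
  ρ[c/b](T) → 6
  (σ[d=4](γ[u; MIN(e)→d](R)) ⋈[d=c] ρ[c/b](T)) → 1
  ρ[f/d]((σ[d=4](γ[u; MIN(e)→d](R)) ⋈[d=c] ρ[c/b](T))) → 1

== RESULT ==
u | f | w | h | c
q | 4 | t | 9 | 4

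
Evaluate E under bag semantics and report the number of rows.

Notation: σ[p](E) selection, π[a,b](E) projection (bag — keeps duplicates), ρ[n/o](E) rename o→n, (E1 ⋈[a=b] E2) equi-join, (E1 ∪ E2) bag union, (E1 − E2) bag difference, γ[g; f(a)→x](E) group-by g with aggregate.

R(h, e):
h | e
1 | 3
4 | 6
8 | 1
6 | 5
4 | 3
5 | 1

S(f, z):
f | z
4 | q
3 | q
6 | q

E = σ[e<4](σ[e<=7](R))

Stepwise |·|:
  R → 6
  σ[e<=7](R) → 6
  σ[e<4](σ[e<=7](R)) → 4

|E| = 4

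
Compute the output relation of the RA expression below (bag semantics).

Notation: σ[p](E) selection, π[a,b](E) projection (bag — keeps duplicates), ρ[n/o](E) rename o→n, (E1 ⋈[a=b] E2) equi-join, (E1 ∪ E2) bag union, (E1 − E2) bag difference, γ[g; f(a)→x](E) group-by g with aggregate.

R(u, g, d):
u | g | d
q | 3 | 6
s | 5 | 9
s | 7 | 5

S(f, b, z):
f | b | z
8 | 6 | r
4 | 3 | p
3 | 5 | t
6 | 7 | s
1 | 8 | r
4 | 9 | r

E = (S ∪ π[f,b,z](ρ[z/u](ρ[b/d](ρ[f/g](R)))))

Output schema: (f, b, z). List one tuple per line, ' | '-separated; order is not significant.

Stepwise |·|:
  S → 6
  R → 3
  ρ[f/g](R) → 3
  ρ[b/d](ρ[f/g](R)) → 3
  ρ[z/u](ρ[b/d](ρ[f/g](R))) → 3
  π[f,b,z](ρ[z/u](ρ[b/d](ρ[f/g](R)))) → 3
  (S ∪ π[f,b,z](ρ[z/u](ρ[b/d](ρ[f/g](R))))) → 9

== RESULT ==
f | b | z
1 | 8 | r
3 | 5 | t
3 | 6 | q
4 | 3 | p
4 | 9 | r
5 | 9 | s
6 | 7 | s
7 | 5 | s
8 | 6 | r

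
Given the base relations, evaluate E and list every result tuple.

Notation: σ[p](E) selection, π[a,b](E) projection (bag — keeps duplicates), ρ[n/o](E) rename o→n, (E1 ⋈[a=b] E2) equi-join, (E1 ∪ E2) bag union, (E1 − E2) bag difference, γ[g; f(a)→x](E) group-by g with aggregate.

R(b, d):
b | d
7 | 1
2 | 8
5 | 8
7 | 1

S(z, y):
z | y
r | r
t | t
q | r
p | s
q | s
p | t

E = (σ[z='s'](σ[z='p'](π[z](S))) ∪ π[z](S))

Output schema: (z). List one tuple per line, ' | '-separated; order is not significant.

Per-node cardinality:
  S → 6
  π[z](S) → 6
  σ[z='p'](π[z](S)) → 2
  σ[z='s'](σ[z='p'](π[z](S))) → 0
  S → 6
  π[z](S) → 6
  (σ[z='s'](σ[z='p'](π[z](S))) ∪ π[z](S)) → 6

== RESULT ==
z
p
p
q
q
r
t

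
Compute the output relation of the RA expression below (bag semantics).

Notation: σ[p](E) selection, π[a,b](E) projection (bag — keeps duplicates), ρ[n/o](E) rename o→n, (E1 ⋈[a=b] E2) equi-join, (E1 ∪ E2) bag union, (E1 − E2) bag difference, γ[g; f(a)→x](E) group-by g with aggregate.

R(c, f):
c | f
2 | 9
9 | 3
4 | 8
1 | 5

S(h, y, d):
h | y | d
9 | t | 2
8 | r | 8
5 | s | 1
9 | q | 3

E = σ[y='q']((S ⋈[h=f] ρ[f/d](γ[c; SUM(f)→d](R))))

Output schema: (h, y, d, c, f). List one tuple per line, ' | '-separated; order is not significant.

Per-node cardinality:
  S → 4
  R → 4
  γ[c; SUM(f)→d](R) → 4
  ρ[f/d](γ[c; SUM(f)→d](R)) → 4
  (S ⋈[h=f] ρ[f/d](γ[c; SUM(f)→d](R))) → 4
  σ[y='q']((S ⋈[h=f] ρ[f/d](γ[c; SUM(f)→d](R)))) → 1

== RESULT ==
h | y | d | c | f
9 | q | 3 | 2 | 9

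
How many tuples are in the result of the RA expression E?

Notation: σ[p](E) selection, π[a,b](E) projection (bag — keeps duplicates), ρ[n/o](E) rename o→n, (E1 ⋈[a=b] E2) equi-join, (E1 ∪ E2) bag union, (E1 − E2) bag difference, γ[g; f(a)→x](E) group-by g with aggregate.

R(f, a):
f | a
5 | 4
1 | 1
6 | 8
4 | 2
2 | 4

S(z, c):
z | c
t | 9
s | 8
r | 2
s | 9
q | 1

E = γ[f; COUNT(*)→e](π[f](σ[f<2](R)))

Row counts bottom-up:
  R → 5
  σ[f<2](R) → 1
  π[f](σ[f<2](R)) → 1
  γ[f; COUNT(*)→e](π[f](σ[f<2](R))) → 1

|E| = 1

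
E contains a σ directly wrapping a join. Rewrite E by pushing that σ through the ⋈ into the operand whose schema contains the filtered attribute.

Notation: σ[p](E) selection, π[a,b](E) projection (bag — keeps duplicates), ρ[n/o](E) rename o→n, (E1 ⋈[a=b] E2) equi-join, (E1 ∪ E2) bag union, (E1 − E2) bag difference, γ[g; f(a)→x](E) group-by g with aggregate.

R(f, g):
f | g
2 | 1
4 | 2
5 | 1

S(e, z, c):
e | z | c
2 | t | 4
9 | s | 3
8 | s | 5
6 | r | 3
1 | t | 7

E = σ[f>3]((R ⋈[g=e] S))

σ filters on f, owned by the left side.
E' = (σ[f>3](R) ⋈[g=e] S)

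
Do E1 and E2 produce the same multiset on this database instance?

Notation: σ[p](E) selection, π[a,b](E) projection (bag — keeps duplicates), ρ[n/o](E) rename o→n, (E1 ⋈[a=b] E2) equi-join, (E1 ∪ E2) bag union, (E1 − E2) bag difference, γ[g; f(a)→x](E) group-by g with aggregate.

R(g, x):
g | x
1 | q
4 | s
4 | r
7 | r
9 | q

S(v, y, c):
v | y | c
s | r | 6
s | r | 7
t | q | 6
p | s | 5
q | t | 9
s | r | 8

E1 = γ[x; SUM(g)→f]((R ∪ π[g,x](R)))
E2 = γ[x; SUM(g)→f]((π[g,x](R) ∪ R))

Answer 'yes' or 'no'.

E1 stepwise |·|:
  R → 5
  R → 5
  π[g,x](R) → 5
  (R ∪ π[g,x](R)) → 10
  γ[x; SUM(g)→f]((R ∪ π[g,x](R))) → 3
E2 stepwise |·|:
  R → 5
  π[g,x](R) → 5
  R → 5
  (π[g,x](R) ∪ R) → 10
  γ[x; SUM(g)→f]((π[g,x](R) ∪ R)) → 3

E1 and E2 produce the same multiset:
x | f
q | 20
r | 22
s | 8

yes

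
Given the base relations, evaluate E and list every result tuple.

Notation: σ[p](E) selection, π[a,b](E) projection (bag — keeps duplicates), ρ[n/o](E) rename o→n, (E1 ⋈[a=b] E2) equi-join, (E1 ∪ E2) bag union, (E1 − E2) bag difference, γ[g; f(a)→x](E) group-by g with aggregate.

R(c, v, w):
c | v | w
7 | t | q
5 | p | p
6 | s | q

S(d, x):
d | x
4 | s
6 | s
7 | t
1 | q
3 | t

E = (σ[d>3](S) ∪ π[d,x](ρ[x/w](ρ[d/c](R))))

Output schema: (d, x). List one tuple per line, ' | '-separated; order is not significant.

Per-node cardinality:
  S → 5
  σ[d>3](S) → 3
  R → 3
  ρ[d/c](R) → 3
  ρ[x/w](ρ[d/c](R)) → 3
  π[d,x](ρ[x/w](ρ[d/c](R))) → 3
  (σ[d>3](S) ∪ π[d,x](ρ[x/w](ρ[d/c](R)))) → 6

== RESULT ==
d | x
4 | s
5 | p
6 | q
6 | s
7 | q
7 | t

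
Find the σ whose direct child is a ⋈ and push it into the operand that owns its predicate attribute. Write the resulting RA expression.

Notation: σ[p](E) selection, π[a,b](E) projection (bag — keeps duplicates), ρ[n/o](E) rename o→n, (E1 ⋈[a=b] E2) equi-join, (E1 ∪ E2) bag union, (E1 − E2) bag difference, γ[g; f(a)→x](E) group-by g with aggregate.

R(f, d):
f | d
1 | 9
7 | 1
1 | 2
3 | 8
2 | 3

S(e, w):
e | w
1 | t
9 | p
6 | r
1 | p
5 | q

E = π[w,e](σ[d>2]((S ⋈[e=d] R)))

σ filters on d, owned by the right side.
E' = π[w,e]((S ⋈[e=d] σ[d>2](R)))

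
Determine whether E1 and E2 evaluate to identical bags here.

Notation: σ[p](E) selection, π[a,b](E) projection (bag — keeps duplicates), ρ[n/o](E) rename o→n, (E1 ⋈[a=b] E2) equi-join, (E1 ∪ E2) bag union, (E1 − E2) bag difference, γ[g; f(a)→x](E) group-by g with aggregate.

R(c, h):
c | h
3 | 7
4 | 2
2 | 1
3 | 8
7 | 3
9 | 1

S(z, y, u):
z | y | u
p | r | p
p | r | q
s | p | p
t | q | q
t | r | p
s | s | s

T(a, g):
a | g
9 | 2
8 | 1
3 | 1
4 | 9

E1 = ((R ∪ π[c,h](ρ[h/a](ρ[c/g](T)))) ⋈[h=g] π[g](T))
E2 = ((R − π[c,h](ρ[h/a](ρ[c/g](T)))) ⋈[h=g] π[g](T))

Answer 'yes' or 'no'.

E1 stepwise |·|:
  R → 6
  T → 4
  ρ[c/g](T) → 4
  ρ[h/a](ρ[c/g](T)) → 4
  π[c,h](ρ[h/a](ρ[c/g](T))) → 4
  (R ∪ π[c,h](ρ[h/a](ρ[c/g](T)))) → 10
  T → 4
  π[g](T) → 4
  ((R ∪ π[c,h](ρ[h/a](ρ[c/g](T)))) ⋈[h=g] π[g](T)) → 6
E2 stepwise |·|:
  R → 6
  T → 4
  ρ[c/g](T) → 4
  ρ[h/a](ρ[c/g](T)) → 4
  π[c,h](ρ[h/a](ρ[c/g](T))) → 4
  (R − π[c,h](ρ[h/a](ρ[c/g](T)))) → 6
  T → 4
  π[g](T) → 4
  ((R − π[c,h](ρ[h/a](ρ[c/g](T)))) ⋈[h=g] π[g](T)) → 5

E1 result:
c | h | g
2 | 1 | 1
2 | 1 | 1
2 | 9 | 9
4 | 2 | 2
9 | 1 | 1
9 | 1 | 1
E2 result:
c | h | g
2 | 1 | 1
2 | 1 | 1
4 | 2 | 2
9 | 1 | 1
9 | 1 | 1
Witness: (2, 9, 9) appears 1× in E1 but 0× in E2.

no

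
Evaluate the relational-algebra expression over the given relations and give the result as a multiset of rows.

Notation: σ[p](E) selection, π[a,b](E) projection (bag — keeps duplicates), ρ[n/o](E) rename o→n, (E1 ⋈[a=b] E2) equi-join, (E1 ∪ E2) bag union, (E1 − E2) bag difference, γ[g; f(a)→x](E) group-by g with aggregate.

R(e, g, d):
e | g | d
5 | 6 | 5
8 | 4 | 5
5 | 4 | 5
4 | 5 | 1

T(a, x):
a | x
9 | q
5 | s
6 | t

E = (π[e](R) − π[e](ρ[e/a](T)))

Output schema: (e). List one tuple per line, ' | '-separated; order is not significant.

Row counts bottom-up:
  R → 4
  π[e](R) → 4
  T → 3
  ρ[e/a](T) → 3
  π[e](ρ[e/a](T)) → 3
  (π[e](R) − π[e](ρ[e/a](T))) → 3

== RESULT ==
e
4
5
8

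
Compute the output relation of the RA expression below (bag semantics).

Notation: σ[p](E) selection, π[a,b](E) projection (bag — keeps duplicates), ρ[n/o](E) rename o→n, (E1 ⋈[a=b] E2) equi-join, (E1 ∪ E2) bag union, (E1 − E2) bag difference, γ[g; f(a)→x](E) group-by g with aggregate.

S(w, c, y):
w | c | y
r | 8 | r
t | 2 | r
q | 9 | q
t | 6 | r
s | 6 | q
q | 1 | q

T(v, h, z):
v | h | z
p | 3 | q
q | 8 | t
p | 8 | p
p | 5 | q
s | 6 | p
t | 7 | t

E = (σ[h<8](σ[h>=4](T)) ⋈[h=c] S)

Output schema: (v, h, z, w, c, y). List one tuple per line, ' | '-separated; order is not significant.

Row counts bottom-up:
  T → 6
  σ[h>=4](T) → 5
  σ[h<8](σ[h>=4](T)) → 3
  S → 6
  (σ[h<8](σ[h>=4](T)) ⋈[h=c] S) → 2

== RESULT ==
v | h | z | w | c | y
s | 6 | p | s | 6 | q
s | 6 | p | t | 6 | r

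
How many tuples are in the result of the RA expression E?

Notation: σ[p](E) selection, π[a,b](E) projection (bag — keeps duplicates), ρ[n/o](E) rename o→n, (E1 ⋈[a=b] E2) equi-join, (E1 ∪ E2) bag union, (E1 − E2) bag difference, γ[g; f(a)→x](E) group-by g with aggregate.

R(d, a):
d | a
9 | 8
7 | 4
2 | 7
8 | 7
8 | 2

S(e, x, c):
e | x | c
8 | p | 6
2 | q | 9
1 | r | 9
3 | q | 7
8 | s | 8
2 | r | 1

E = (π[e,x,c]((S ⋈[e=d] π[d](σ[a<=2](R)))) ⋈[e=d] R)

Subexpression sizes:
  S → 6
  R → 5
  σ[a<=2](R) → 1
  π[d](σ[a<=2](R)) → 1
  (S ⋈[e=d] π[d](σ[a<=2](R))) → 2
  π[e,x,c]((S ⋈[e=d] π[d](σ[a<=2](R)))) → 2
  R → 5
  (π[e,x,c]((S ⋈[e=d] π[d](σ[a<=2](R)))) ⋈[e=d] R) → 4

|E| = 4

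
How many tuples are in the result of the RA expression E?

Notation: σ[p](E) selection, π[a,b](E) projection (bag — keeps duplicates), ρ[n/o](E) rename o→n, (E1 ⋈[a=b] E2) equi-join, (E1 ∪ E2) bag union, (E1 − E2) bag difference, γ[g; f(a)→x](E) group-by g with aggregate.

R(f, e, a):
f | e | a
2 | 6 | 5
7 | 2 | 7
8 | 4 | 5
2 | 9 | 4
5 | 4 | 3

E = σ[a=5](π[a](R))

Per-node cardinality:
  R → 5
  π[a](R) → 5
  σ[a=5](π[a](R)) → 2

|E| = 2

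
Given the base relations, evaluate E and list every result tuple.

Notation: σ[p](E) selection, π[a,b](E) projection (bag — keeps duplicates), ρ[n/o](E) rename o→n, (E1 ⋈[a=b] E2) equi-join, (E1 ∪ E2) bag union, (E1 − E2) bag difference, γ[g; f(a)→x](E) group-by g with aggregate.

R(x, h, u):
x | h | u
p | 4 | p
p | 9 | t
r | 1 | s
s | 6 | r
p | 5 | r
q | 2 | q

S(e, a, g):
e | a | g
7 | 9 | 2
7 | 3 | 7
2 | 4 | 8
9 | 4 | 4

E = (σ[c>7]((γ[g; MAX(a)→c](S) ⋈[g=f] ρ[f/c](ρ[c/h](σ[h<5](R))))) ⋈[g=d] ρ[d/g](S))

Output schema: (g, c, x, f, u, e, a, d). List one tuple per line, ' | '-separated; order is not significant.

Stepwise |·|:
  S → 4
  γ[g; MAX(a)→c](S) → 4
  R → 6
  σ[h<5](R) → 3
  ρ[c/h](σ[h<5](R)) → 3
  ρ[f/c](ρ[c/h](σ[h<5](R))) → 3
  (γ[g; MAX(a)→c](S) ⋈[g=f] ρ[f/c](ρ[c/h](σ[h<5](R)))) → 2
  σ[c>7]((γ[g; MAX(a)→c](S) ⋈[g=f] ρ[f/c](ρ[c/h](σ[h<5](R))))) → 1
  S → 4
  ρ[d/g](S) → 4
  (σ[c>7]((γ[g; MAX(a)→c](S) ⋈[g=f] ρ[f/c](ρ[c/h](σ[h<5](R))))) ⋈[g=d] ρ[d/g](S)) → 1

== RESULT ==
g | c | x | f | u | e | a | d
2 | 9 | q | 2 | q | 7 | 9 | 2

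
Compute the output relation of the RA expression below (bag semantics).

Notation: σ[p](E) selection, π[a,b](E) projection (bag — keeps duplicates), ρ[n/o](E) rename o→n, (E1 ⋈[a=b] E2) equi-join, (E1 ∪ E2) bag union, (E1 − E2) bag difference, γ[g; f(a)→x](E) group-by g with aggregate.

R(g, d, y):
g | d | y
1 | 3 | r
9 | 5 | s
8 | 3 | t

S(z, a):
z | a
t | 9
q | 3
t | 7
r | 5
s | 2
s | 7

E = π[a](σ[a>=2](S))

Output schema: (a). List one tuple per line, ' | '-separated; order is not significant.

Per-node cardinality:
  S → 6
  σ[a>=2](S) → 6
  π[a](σ[a>=2](S)) → 6

== RESULT ==
a
2
3
5
7
7
9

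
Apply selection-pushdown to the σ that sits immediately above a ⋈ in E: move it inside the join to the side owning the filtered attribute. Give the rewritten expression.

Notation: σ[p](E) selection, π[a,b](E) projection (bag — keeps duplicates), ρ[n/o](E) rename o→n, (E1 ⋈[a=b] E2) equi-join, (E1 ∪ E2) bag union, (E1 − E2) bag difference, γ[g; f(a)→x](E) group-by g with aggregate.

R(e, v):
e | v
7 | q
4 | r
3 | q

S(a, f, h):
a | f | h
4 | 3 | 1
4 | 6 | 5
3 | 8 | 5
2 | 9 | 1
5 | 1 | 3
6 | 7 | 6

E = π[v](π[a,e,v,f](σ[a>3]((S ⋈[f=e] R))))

σ filters on a, owned by the left side.
E' = π[v](π[a,e,v,f]((σ[a>3](S) ⋈[f=e] R)))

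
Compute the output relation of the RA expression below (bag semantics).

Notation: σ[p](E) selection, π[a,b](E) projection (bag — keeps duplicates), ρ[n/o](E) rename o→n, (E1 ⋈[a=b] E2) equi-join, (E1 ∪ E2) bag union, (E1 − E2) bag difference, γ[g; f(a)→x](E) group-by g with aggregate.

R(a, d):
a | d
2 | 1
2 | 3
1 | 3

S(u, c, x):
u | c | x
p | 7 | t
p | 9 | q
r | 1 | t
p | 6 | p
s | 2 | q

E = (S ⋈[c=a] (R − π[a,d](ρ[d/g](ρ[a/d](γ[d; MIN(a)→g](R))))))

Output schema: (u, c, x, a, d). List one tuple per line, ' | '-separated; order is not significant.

Per-node cardinality:
  S → 5
  R → 3
  R → 3
  γ[d; MIN(a)→g](R) → 2
  ρ[a/d](γ[d; MIN(a)→g](R)) → 2
  ρ[d/g](ρ[a/d](γ[d; MIN(a)→g](R))) → 2
  π[a,d](ρ[d/g](ρ[a/d](γ[d; MIN(a)→g](R)))) → 2
  (R − π[a,d](ρ[d/g](ρ[a/d](γ[d; MIN(a)→g](R))))) → 3
  (S ⋈[c=a] (R − π[a,d](ρ[d/g](ρ[a/d](γ[d; MIN(a)→g](R)))))) → 3

== RESULT ==
u | c | x | a | d
r | 1 | t | 1 | 3
s | 2 | q | 2 | 1
s | 2 | q | 2 | 3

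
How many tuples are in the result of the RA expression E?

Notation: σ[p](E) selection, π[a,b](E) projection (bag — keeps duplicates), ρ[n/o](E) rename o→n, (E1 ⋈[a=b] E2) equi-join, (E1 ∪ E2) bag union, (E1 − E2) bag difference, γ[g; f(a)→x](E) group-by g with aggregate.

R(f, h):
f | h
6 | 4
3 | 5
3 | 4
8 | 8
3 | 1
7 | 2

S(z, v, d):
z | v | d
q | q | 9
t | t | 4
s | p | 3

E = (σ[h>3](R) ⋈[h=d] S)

Subexpression sizes:
  R → 6
  σ[h>3](R) → 4
  S → 3
  (σ[h>3](R) ⋈[h=d] S) → 2

|E| = 2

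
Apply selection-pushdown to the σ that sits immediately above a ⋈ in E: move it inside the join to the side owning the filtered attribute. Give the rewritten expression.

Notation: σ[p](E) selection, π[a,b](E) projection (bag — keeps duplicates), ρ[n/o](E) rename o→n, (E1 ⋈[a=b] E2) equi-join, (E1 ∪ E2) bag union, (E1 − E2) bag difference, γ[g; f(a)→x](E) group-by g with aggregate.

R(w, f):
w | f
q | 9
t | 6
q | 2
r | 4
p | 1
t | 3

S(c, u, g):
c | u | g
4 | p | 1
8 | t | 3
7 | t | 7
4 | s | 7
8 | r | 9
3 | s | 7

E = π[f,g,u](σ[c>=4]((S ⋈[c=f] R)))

σ filters on c, owned by the left side.
E' = π[f,g,u]((σ[c>=4](S) ⋈[c=f] R))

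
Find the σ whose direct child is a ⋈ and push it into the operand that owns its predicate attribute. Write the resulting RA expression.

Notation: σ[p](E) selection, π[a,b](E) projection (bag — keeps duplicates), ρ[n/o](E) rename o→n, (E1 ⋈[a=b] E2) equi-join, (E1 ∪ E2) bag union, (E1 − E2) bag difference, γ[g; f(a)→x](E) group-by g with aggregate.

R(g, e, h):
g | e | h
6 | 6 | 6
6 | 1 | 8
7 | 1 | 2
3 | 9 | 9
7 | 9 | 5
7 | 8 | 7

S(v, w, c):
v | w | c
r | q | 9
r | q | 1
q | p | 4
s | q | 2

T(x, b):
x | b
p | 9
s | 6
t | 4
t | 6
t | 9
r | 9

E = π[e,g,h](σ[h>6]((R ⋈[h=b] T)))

σ filters on h, owned by the left side.
E' = π[e,g,h]((σ[h>6](R) ⋈[h=b] T))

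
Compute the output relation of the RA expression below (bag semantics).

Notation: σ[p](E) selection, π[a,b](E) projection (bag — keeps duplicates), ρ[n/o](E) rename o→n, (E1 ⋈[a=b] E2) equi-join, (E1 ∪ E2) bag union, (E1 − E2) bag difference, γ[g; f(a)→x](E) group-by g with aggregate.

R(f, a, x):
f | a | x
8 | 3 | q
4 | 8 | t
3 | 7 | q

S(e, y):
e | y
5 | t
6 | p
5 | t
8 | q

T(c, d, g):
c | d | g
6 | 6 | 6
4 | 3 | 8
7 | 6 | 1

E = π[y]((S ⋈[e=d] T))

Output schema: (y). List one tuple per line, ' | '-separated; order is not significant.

Per-node cardinality:
  S → 4
  T → 3
  (S ⋈[e=d] T) → 2
  π[y]((S ⋈[e=d] T)) → 2

== RESULT ==
y
p
p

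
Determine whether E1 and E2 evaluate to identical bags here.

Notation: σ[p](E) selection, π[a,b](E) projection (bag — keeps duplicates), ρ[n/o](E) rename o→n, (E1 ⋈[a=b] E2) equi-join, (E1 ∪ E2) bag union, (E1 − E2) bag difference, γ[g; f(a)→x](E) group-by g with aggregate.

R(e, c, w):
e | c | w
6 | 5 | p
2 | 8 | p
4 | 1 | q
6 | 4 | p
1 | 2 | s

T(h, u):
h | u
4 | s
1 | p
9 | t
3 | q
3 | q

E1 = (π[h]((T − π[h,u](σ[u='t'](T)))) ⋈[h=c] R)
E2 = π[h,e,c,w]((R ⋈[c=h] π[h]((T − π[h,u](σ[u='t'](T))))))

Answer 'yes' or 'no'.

E1 stepwise |·|:
  T → 5
  T → 5
  σ[u='t'](T) → 1
  π[h,u](σ[u='t'](T)) → 1
  (T − π[h,u](σ[u='t'](T))) → 4
  π[h]((T − π[h,u](σ[u='t'](T)))) → 4
  R → 5
  (π[h]((T − π[h,u](σ[u='t'](T)))) ⋈[h=c] R) → 2
E2 stepwise |·|:
  R → 5
  T → 5
  T → 5
  σ[u='t'](T) → 1
  π[h,u](σ[u='t'](T)) → 1
  (T − π[h,u](σ[u='t'](T))) → 4
  π[h]((T − π[h,u](σ[u='t'](T)))) → 4
  (R ⋈[c=h] π[h]((T − π[h,u](σ[u='t'](T))))) → 2
  π[h,e,c,w]((R ⋈[c=h] π[h]((T − π[h,u](σ[u='t'](T)))))) → 2

E1 and E2 produce the same multiset:
h | e | c | w
1 | 4 | 1 | q
4 | 6 | 4 | p

yes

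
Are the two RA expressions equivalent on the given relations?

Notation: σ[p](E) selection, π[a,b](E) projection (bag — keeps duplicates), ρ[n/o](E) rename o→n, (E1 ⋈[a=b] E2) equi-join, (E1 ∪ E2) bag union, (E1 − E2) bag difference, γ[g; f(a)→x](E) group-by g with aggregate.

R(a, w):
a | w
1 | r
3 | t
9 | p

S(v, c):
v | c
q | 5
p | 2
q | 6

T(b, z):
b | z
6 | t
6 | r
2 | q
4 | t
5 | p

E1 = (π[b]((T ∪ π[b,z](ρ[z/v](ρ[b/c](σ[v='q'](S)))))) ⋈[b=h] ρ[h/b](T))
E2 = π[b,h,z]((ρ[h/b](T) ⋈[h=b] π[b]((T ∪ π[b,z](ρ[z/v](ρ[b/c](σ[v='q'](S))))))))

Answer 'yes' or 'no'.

E1 subexpression sizes:
  T → 5
  S → 3
  σ[v='q'](S) → 2
  ρ[b/c](σ[v='q'](S)) → 2
  ρ[z/v](ρ[b/c](σ[v='q'](S))) → 2
  π[b,z](ρ[z/v](ρ[b/c](σ[v='q'](S)))) → 2
  (T ∪ π[b,z](ρ[z/v](ρ[b/c](σ[v='q'](S))))) → 7
  π[b]((T ∪ π[b,z](ρ[z/v](ρ[b/c](σ[v='q'](S)))))) → 7
  T → 5
  ρ[h/b](T) → 5
  (π[b]((T ∪ π[b,z](ρ[z/v](ρ[b/c](σ[v='q'](S)))))) ⋈[b=h] ρ[h/b](T)) → 10
E2 subexpression sizes:
  T → 5
  ρ[h/b](T) → 5
  T → 5
  S → 3
  σ[v='q'](S) → 2
  ρ[b/c](σ[v='q'](S)) → 2
  ρ[z/v](ρ[b/c](σ[v='q'](S))) → 2
  π[b,z](ρ[z/v](ρ[b/c](σ[v='q'](S)))) → 2
  (T ∪ π[b,z](ρ[z/v](ρ[b/c](σ[v='q'](S))))) → 7
  π[b]((T ∪ π[b,z](ρ[z/v](ρ[b/c](σ[v='q'](S)))))) → 7
  (ρ[h/b](T) ⋈[h=b] π[b]((T ∪ π[b,z](ρ[z/v](ρ[b/c](σ[v='q'](S))))))) → 10
  π[b,h,z]((ρ[h/b](T) ⋈[h=b] π[b]((T ∪ π[b,z](ρ[z/v](ρ[b/c](σ[v='q'](S)))))))) → 10

E1 and E2 produce the same multiset:
b | h | z
2 | 2 | q
4 | 4 | t
5 | 5 | p
5 | 5 | p
6 | 6 | r
6 | 6 | r
6 | 6 | r
6 | 6 | t
6 | 6 | t
6 | 6 | t

yes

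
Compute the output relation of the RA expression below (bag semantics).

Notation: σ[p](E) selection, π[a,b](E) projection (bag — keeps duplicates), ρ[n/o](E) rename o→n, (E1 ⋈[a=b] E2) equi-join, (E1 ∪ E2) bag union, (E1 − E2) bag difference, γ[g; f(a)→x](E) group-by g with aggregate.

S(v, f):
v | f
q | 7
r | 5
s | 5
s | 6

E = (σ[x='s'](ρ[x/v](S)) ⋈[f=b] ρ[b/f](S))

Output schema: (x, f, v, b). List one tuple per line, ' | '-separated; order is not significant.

Subexpression sizes:
  S → 4
  ρ[x/v](S) → 4
  σ[x='s'](ρ[x/v](S)) → 2
  S → 4
  ρ[b/f](S) → 4
  (σ[x='s'](ρ[x/v](S)) ⋈[f=b] ρ[b/f](S)) → 3

== RESULT ==
x | f | v | b
s | 5 | r | 5
s | 5 | s | 5
s | 6 | s | 6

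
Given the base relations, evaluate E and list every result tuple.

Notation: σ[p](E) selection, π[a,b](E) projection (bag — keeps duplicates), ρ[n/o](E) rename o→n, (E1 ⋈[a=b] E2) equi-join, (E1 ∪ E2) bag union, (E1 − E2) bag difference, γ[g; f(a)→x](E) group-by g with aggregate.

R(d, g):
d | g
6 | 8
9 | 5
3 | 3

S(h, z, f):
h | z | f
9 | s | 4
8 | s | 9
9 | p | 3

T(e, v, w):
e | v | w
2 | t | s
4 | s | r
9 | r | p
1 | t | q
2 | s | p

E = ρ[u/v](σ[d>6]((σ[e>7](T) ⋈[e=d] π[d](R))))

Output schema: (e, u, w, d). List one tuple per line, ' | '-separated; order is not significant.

Per-node cardinality:
  T → 5
  σ[e>7](T) → 1
  R → 3
  π[d](R) → 3
  (σ[e>7](T) ⋈[e=d] π[d](R)) → 1
  σ[d>6]((σ[e>7](T) ⋈[e=d] π[d](R))) → 1
  ρ[u/v](σ[d>6]((σ[e>7](T) ⋈[e=d] π[d](R)))) → 1

== RESULT ==
e | u | w | d
9 | r | p | 9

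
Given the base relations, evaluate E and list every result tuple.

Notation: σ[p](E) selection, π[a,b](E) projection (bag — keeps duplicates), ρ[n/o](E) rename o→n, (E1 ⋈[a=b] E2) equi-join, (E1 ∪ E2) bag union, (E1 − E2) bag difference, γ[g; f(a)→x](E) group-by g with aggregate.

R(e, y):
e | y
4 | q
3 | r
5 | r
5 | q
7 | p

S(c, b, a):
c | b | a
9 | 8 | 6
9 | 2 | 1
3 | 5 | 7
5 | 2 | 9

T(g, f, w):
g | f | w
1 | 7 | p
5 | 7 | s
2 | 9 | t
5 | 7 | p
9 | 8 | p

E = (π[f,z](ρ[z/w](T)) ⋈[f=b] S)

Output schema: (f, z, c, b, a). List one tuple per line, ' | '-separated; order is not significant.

Subexpression sizes:
  T → 5
  ρ[z/w](T) → 5
  π[f,z](ρ[z/w](T)) → 5
  S → 4
  (π[f,z](ρ[z/w](T)) ⋈[f=b] S) → 1

== RESULT ==
f | z | c | b | a
8 | p | 9 | 8 | 6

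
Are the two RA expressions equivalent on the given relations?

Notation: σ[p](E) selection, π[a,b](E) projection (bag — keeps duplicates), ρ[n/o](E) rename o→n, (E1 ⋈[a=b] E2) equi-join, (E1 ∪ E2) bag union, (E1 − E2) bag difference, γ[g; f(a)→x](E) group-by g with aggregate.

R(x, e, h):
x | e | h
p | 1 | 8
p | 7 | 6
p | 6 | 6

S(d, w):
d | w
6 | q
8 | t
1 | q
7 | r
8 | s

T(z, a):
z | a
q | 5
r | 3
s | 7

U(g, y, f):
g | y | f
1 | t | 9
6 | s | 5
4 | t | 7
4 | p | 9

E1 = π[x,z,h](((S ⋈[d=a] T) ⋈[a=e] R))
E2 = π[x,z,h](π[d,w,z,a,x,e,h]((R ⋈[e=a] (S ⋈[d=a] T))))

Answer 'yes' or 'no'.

E1 row counts bottom-up:
  S → 5
  T → 3
  (S ⋈[d=a] T) → 1
  R → 3
  ((S ⋈[d=a] T) ⋈[a=e] R) → 1
  π[x,z,h](((S ⋈[d=a] T) ⋈[a=e] R)) → 1
E2 row counts bottom-up:
  R → 3
  S → 5
  T → 3
  (S ⋈[d=a] T) → 1
  (R ⋈[e=a] (S ⋈[d=a] T)) → 1
  π[d,w,z,a,x,e,h]((R ⋈[e=a] (S ⋈[d=a] T))) → 1
  π[x,z,h](π[d,w,z,a,x,e,h]((R ⋈[e=a] (S ⋈[d=a] T)))) → 1

E1 and E2 produce the same multiset:
x | z | h
p | s | 6

yes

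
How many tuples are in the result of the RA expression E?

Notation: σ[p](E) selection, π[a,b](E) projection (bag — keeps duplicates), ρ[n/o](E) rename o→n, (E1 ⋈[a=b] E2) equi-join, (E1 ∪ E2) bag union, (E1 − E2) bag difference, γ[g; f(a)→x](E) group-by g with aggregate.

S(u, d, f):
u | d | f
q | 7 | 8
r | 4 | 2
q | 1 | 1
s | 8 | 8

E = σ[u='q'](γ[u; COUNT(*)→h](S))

Row counts bottom-up:
  S → 4
  γ[u; COUNT(*)→h](S) → 3
  σ[u='q'](γ[u; COUNT(*)→h](S)) → 1

|E| = 1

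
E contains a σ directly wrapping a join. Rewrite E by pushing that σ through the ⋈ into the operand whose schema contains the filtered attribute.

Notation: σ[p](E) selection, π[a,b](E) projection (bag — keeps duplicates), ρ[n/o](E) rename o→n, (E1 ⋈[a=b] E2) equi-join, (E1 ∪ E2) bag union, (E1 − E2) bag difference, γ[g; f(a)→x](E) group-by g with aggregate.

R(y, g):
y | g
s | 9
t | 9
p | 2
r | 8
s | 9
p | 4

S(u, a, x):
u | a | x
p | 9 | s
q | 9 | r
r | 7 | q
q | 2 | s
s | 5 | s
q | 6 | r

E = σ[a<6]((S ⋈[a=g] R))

σ filters on a, owned by the left side.
E' = (σ[a<6](S) ⋈[a=g] R)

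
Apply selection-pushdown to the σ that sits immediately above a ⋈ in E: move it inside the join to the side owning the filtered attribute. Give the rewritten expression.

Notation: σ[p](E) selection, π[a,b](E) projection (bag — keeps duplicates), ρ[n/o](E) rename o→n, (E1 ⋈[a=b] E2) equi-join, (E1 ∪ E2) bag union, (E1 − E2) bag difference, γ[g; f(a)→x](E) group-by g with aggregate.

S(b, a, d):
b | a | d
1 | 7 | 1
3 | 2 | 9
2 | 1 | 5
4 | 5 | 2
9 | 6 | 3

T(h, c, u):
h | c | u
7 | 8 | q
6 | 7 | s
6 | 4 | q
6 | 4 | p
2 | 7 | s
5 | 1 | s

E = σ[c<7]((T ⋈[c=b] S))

σ filters on c, owned by the left side.
E' = (σ[c<7](T) ⋈[c=b] S)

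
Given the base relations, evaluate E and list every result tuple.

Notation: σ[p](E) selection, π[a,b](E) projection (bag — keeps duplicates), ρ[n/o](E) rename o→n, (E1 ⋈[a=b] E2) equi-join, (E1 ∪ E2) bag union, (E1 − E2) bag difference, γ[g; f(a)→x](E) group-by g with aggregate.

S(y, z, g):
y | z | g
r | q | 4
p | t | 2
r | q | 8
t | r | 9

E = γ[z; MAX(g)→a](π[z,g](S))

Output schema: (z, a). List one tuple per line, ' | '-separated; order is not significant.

Row counts bottom-up:
  S → 4
  π[z,g](S) → 4
  γ[z; MAX(g)→a](π[z,g](S)) → 3

== RESULT ==
z | a
q | 8
r | 9
t | 2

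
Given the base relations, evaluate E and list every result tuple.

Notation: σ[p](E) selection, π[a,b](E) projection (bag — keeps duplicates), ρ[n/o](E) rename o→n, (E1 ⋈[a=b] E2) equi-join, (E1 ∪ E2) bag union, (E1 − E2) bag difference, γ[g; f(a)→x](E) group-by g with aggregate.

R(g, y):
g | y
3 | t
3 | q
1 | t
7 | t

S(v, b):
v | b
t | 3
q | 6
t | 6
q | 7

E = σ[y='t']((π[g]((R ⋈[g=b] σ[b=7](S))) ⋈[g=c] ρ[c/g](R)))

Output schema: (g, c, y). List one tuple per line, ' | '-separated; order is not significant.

Per-node cardinality:
  R → 4
  S → 4
  σ[b=7](S) → 1
  (R ⋈[g=b] σ[b=7](S)) → 1
  π[g]((R ⋈[g=b] σ[b=7](S))) → 1
  R → 4
  ρ[c/g](R) → 4
  (π[g]((R ⋈[g=b] σ[b=7](S))) ⋈[g=c] ρ[c/g](R)) → 1
  σ[y='t']((π[g]((R ⋈[g=b] σ[b=7](S))) ⋈[g=c] ρ[c/g](R))) → 1

== RESULT ==
g | c | y
7 | 7 | t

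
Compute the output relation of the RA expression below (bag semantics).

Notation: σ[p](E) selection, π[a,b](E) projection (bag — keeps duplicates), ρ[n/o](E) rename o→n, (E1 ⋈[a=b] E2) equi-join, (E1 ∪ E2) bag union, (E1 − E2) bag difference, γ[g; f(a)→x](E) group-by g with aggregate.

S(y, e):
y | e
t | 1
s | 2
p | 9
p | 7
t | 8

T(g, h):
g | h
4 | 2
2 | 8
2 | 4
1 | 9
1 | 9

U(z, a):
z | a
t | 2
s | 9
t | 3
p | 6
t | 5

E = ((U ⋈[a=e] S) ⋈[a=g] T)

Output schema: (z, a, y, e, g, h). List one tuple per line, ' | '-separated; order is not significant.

Per-node cardinality:
  U → 5
  S → 5
  (U ⋈[a=e] S) → 2
  T → 5
  ((U ⋈[a=e] S) ⋈[a=g] T) → 2

== RESULT ==
z | a | y | e | g | h
t | 2 | s | 2 | 2 | 4
t | 2 | s | 2 | 2 | 8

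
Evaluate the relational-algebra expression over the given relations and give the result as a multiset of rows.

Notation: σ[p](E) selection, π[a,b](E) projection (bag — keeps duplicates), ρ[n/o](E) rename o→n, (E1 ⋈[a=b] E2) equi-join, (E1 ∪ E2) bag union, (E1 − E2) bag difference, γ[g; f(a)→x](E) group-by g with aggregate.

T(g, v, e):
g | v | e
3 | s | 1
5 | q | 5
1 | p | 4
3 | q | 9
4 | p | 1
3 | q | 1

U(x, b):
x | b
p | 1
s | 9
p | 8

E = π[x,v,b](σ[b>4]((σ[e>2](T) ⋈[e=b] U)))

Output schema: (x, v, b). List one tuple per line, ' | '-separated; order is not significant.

Stepwise |·|:
  T → 6
  σ[e>2](T) → 3
  U → 3
  (σ[e>2](T) ⋈[e=b] U) → 1
  σ[b>4]((σ[e>2](T) ⋈[e=b] U)) → 1
  π[x,v,b](σ[b>4]((σ[e>2](T) ⋈[e=b] U))) → 1

== RESULT ==
x | v | b
s | q | 9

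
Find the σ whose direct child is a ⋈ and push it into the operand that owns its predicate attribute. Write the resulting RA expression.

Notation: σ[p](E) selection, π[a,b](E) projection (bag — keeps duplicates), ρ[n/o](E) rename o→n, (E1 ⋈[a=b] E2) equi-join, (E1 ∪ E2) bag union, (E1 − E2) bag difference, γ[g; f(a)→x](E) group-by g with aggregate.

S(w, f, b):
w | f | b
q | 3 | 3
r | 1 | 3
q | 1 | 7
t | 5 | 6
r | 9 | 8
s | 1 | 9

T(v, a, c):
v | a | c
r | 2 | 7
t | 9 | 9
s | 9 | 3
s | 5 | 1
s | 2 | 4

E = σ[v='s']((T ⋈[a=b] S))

σ filters on v, owned by the left side.
E' = (σ[v='s'](T) ⋈[a=b] S)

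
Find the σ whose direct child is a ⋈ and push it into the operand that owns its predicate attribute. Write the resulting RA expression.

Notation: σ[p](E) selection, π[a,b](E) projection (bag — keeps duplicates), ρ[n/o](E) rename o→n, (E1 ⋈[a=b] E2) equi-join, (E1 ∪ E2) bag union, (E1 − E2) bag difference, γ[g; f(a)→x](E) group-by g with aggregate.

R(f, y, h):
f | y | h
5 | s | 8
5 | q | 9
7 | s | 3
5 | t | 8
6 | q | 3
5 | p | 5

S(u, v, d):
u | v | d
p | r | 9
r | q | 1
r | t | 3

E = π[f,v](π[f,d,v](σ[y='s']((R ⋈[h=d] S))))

σ filters on y, owned by the left side.
E' = π[f,v](π[f,d,v]((σ[y='s'](R) ⋈[h=d] S)))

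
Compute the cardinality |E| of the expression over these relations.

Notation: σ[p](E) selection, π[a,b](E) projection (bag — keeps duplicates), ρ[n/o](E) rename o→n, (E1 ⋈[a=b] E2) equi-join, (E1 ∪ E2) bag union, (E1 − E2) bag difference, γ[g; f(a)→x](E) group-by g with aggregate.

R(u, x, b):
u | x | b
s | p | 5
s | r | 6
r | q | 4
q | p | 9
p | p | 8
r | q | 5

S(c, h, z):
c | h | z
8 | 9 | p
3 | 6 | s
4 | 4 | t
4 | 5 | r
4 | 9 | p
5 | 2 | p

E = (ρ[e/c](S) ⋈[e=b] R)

Stepwise |·|:
  S → 6
  ρ[e/c](S) → 6
  R → 6
  (ρ[e/c](S) ⋈[e=b] R) → 6

|E| = 6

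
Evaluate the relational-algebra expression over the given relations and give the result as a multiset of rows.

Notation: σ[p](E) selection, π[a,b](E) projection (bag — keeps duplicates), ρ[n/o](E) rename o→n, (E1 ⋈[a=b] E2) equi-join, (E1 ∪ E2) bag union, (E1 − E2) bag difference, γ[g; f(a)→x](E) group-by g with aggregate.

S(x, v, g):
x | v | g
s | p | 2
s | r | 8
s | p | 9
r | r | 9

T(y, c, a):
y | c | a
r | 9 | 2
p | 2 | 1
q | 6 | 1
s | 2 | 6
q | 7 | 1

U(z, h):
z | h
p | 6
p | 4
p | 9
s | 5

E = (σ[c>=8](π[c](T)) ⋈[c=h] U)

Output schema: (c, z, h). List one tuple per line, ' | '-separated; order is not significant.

Row counts bottom-up:
  T → 5
  π[c](T) → 5
  σ[c>=8](π[c](T)) → 1
  U → 4
  (σ[c>=8](π[c](T)) ⋈[c=h] U) → 1

== RESULT ==
c | z | h
9 | p | 9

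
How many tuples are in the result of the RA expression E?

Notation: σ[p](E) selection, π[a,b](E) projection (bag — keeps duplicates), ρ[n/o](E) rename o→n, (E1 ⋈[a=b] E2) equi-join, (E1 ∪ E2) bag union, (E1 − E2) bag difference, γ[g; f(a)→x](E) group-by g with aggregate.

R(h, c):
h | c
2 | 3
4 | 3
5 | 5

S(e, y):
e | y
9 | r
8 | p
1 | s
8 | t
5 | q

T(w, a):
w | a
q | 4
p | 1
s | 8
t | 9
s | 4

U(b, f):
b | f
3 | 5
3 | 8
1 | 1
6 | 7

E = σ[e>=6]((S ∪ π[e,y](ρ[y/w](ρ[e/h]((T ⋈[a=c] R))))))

Row counts bottom-up:
  S → 5
  T → 5
  R → 3
  (T ⋈[a=c] R) → 0
  ρ[e/h]((T ⋈[a=c] R)) → 0
  ρ[y/w](ρ[e/h]((T ⋈[a=c] R))) → 0
  π[e,y](ρ[y/w](ρ[e/h]((T ⋈[a=c] R)))) → 0
  (S ∪ π[e,y](ρ[y/w](ρ[e/h]((T ⋈[a=c] R))))) → 5
  σ[e>=6]((S ∪ π[e,y](ρ[y/w](ρ[e/h]((T ⋈[a=c] R)))))) → 3

|E| = 3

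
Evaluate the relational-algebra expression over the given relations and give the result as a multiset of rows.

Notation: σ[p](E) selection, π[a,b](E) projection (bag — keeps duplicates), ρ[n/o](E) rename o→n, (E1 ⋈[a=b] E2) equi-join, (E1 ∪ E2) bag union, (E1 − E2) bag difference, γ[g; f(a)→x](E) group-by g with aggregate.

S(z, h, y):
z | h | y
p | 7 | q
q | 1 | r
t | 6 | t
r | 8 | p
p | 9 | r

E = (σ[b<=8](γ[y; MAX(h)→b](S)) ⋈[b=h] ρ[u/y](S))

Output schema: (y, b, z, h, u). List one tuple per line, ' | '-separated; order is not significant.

Stepwise |·|:
  S → 5
  γ[y; MAX(h)→b](S) → 4
  σ[b<=8](γ[y; MAX(h)→b](S)) → 3
  S → 5
  ρ[u/y](S) → 5
  (σ[b<=8](γ[y; MAX(h)→b](S)) ⋈[b=h] ρ[u/y](S)) → 3

== RESULT ==
y | b | z | h | u
p | 8 | r | 8 | p
q | 7 | p | 7 | q
t | 6 | t | 6 | t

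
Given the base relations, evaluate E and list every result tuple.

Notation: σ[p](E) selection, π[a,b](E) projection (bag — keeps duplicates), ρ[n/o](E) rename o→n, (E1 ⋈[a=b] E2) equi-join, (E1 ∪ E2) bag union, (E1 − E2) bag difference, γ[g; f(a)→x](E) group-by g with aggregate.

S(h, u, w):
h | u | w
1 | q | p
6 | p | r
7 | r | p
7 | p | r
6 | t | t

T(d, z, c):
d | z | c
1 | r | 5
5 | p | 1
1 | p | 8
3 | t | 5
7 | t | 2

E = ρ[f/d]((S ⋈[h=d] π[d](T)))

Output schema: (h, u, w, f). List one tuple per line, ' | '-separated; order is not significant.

Stepwise |·|:
  S → 5
  T → 5
  π[d](T) → 5
  (S ⋈[h=d] π[d](T)) → 4
  ρ[f/d]((S ⋈[h=d] π[d](T))) → 4

== RESULT ==
h | u | w | f
1 | q | p | 1
1 | q | p | 1
7 | p | r | 7
7 | r | p | 7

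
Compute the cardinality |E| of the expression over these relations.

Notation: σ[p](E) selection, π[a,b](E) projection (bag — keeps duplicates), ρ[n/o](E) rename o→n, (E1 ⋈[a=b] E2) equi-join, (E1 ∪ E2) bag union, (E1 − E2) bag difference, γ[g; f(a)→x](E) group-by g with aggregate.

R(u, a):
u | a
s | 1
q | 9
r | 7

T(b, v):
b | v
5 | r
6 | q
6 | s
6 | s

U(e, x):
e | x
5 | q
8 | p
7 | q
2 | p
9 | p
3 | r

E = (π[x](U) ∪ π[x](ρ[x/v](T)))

Stepwise |·|:
  U → 6
  π[x](U) → 6
  T → 4
  ρ[x/v](T) → 4
  π[x](ρ[x/v](T)) → 4
  (π[x](U) ∪ π[x](ρ[x/v](T))) → 10

|E| = 10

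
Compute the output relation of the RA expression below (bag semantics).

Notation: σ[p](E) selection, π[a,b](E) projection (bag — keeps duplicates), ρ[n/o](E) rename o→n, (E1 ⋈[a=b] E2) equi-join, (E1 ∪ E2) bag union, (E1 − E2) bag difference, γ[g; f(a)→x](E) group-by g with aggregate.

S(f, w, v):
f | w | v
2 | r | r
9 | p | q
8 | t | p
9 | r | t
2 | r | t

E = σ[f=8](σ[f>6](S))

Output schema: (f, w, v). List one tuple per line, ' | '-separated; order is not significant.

Stepwise |·|:
  S → 5
  σ[f>6](S) → 3
  σ[f=8](σ[f>6](S)) → 1

== RESULT ==
f | w | v
8 | t | p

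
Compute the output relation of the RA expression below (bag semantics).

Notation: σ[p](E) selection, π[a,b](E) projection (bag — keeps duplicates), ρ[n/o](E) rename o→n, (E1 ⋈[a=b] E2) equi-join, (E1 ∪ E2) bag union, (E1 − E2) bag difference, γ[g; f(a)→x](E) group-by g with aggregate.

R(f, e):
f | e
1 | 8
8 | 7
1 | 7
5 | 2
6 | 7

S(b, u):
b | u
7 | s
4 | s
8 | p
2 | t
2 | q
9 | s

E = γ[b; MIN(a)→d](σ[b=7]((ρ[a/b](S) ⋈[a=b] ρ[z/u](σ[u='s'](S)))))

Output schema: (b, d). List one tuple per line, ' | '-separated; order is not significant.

Subexpression sizes:
  S → 6
  ρ[a/b](S) → 6
  S → 6
  σ[u='s'](S) → 3
  ρ[z/u](σ[u='s'](S)) → 3
  (ρ[a/b](S) ⋈[a=b] ρ[z/u](σ[u='s'](S))) → 3
  σ[b=7]((ρ[a/b](S) ⋈[a=b] ρ[z/u](σ[u='s'](S)))) → 1
  γ[b; MIN(a)→d](σ[b=7]((ρ[a/b](S) ⋈[a=b] ρ[z/u](σ[u='s'](S))))) → 1

== RESULT ==
b | d
7 | 7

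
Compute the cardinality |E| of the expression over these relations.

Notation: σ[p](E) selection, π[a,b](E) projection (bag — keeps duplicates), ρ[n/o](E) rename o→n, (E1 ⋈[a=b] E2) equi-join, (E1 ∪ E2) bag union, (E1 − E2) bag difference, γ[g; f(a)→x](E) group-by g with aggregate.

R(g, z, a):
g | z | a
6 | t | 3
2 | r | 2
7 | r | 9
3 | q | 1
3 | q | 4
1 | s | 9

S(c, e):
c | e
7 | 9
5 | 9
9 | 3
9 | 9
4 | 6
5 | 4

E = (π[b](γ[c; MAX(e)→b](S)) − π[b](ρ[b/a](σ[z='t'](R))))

Row counts bottom-up:
  S → 6
  γ[c; MAX(e)→b](S) → 4
  π[b](γ[c; MAX(e)→b](S)) → 4
  R → 6
  σ[z='t'](R) → 1
  ρ[b/a](σ[z='t'](R)) → 1
  π[b](ρ[b/a](σ[z='t'](R))) → 1
  (π[b](γ[c; MAX(e)→b](S)) − π[b](ρ[b/a](σ[z='t'](R)))) → 4

|E| = 4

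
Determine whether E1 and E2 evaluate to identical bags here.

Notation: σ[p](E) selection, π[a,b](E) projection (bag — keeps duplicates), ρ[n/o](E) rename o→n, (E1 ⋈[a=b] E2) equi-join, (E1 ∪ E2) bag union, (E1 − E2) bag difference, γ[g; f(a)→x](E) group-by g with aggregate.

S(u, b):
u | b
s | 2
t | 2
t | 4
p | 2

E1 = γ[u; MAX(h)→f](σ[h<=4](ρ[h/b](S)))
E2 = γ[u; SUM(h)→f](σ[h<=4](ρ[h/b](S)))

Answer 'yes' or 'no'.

E1 stepwise |·|:
  S → 4
  ρ[h/b](S) → 4
  σ[h<=4](ρ[h/b](S)) → 4
  γ[u; MAX(h)→f](σ[h<=4](ρ[h/b](S))) → 3
E2 stepwise |·|:
  S → 4
  ρ[h/b](S) → 4
  σ[h<=4](ρ[h/b](S)) → 4
  γ[u; SUM(h)→f](σ[h<=4](ρ[h/b](S))) → 3

E1 result:
u | f
p | 2
s | 2
t | 4
E2 result:
u | f
p | 2
s | 2
t | 6
Witness: ('t', 6) appears 0× in E1 but 1× in E2.

no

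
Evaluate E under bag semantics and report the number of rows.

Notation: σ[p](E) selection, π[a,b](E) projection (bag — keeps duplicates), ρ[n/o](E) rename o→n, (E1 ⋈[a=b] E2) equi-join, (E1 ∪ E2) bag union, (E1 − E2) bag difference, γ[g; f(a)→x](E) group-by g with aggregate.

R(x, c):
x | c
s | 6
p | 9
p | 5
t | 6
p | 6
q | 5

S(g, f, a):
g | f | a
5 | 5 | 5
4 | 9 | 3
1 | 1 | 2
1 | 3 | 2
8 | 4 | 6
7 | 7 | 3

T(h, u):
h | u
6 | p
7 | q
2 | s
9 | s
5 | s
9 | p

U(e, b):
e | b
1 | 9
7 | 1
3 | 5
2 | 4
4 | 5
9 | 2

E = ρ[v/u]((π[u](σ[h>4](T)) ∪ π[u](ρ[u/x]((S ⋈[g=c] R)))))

Per-node cardinality:
  T → 6
  σ[h>4](T) → 5
  π[u](σ[h>4](T)) → 5
  S → 6
  R → 6
  (S ⋈[g=c] R) → 2
  ρ[u/x]((S ⋈[g=c] R)) → 2
  π[u](ρ[u/x]((S ⋈[g=c] R))) → 2
  (π[u](σ[h>4](T)) ∪ π[u](ρ[u/x]((S ⋈[g=c] R)))) → 7
  ρ[v/u]((π[u](σ[h>4](T)) ∪ π[u](ρ[u/x]((S ⋈[g=c] R))))) → 7

|E| = 7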